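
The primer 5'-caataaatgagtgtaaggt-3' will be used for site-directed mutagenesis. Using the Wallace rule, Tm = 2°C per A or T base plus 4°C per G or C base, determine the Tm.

A=8, T=5, G=5, C=1
AT pairs contribute 13, GC pairs contribute 6.
Tm = 2(13) + 4(6) = 26 + 24 = 50°C

50°C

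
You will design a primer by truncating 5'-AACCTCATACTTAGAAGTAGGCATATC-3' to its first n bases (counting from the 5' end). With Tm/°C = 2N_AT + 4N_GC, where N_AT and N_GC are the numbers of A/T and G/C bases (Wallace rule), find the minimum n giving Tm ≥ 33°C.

n = 13

First 12 bases: AACCTCATACTT → Tm = 32°C (< 33°C)
First 13 bases: AACCTCATACTTA → Tm = 34°C (≥ 33°C)
Each additional base adds 2°C (A/T) or 4°C (G/C), so Tm is non-decreasing in n; n = 13 is the first length to reach 33°C.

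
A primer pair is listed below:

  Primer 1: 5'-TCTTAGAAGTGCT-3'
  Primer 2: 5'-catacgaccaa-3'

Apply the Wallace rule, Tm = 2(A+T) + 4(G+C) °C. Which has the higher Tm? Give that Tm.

Primer 1: A+T=8, G+C=5 → Tm = 2(8)+4(5) = 36°C
Primer 2: A+T=6, G+C=5 → Tm = 2(6)+4(5) = 32°C
36°C vs 32°C → primer 1 is higher.

Primer 1, 36°C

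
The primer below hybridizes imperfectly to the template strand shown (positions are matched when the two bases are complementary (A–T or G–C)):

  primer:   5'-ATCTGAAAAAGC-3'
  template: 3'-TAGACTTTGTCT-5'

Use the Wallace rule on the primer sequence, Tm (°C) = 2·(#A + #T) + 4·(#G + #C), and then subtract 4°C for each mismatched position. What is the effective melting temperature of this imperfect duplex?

24°C

Primer base counts: A=6, T=2, G=2, C=2 → A+T=8, G+C=4
Perfect-match Tm = 2(8) + 4(4) = 16 + 16 = 32°C
Mismatches (positions where the bases are not complementary): 2 (at positions 9, 12)
Effective Tm = 32 − 2×4 = 32 − 8 = 24°C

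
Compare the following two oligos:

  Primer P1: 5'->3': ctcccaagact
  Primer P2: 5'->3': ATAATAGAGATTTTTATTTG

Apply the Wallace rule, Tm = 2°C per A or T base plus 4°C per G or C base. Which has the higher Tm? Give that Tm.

Primer P1: A+T=5, G+C=6 → Tm = 2(5)+4(6) = 34°C
Primer P2: A+T=17, G+C=3 → Tm = 2(17)+4(3) = 46°C
34°C vs 46°C → primer P2 is higher.

Primer P2, 46°C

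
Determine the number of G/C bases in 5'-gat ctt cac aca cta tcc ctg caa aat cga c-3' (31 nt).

14

C=11, A=10, G=3, T=7
Total G or C: 3 + 11 = 14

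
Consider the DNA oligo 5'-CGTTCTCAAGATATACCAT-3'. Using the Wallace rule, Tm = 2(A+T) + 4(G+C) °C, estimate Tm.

52°C

Scanning the sequence gives G=2, A=6, T=6, C=5.
So N_AT = 12 and N_GC = 7.
Tm = 4·7 + 2·12 = 28 + 24 = 52°C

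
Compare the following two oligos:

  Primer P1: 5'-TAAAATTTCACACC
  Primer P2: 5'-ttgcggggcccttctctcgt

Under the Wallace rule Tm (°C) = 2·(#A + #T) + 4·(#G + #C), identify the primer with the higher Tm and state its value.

Primer P2, 66°C

Primer P1: A+T=10, G+C=4 → Tm = 2(10)+4(4) = 36°C
Primer P2: A+T=7, G+C=13 → Tm = 2(7)+4(13) = 66°C
36°C vs 66°C → primer P2 is higher.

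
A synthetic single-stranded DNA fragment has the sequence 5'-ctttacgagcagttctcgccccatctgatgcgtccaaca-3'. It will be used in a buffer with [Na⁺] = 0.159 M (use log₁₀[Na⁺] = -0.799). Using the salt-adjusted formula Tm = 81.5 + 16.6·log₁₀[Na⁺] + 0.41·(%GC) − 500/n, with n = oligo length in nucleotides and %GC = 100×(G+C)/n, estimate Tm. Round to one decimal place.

77.5°C

Length n = 39. Base counts: A=8, T=10, C=14, G=7
G+C = 21, so %GC = 21/39 × 100 = 53.846%
Salt term: 16.6 × (-0.799) = -13.263
GC term: 0.41 × 53.846 = 22.077; length term: −500/39 = −12.821
Tm = 81.5 + (-13.263) + 22.077 − 12.821 = 77.493 → 77.5°C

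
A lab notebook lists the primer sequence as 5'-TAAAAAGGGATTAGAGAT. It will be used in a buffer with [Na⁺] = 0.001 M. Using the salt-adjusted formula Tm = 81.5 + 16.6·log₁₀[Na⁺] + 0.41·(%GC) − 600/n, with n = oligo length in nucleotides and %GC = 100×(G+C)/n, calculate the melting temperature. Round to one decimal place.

Length n = 18. Counting bases: T=4, A=9, C=0, G=5
G+C = 5, so %GC = 5/18 × 100 = 27.778%
Salt term: 16.6 × (-3) = -49.8
GC term: 0.41 × 27.778 = 11.389; length term: −600/18 = −33.333
Tm = 81.5 + (-49.8) + 11.389 − 33.333 = 9.756 → 9.8°C

9.8°C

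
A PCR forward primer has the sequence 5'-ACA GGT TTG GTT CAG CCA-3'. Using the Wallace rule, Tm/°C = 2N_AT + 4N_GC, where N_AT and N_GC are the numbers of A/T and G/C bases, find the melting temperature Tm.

C=4, T=5, A=4, G=5
A+T = 9, G+C = 9
Tm = 2(9) + 4(9) = 18 + 36 = 54°C

54°C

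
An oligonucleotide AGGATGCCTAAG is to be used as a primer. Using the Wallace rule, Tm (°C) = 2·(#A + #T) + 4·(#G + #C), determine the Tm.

Base counts: G=4, A=4, T=2, C=2
A+T = 6, G+C = 6
Tm = 2(6) + 4(6) = 12 + 24 = 36°C

36°C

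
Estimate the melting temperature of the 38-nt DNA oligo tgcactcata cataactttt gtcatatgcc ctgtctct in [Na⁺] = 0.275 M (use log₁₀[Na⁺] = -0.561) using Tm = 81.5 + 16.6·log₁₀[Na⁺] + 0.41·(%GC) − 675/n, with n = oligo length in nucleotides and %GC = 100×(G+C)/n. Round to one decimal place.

70.6°C

Length n = 38. Counting bases: A=8, C=11, G=4, T=15
G+C = 15, so %GC = 15/38 × 100 = 39.474%
Salt term: 16.6 × (-0.561) = -9.313
GC term: 0.41 × 39.474 = 16.184; length term: −675/38 = −17.763
Tm = 81.5 + (-9.313) + 16.184 − 17.763 = 70.608 → 70.6°C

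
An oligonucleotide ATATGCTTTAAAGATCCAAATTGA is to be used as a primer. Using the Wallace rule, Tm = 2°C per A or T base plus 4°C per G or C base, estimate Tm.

60°C

Counting bases: G=3, A=10, T=8, C=3
AT pairs contribute 18, GC pairs contribute 6.
Tm = 4·6 + 2·18 = 24 + 36 = 60°C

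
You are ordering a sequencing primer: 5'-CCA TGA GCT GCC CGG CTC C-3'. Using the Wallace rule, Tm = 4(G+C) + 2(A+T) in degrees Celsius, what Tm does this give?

66°C

Counting bases: A=2, C=9, T=3, G=5
So N_AT = 5 and N_GC = 14.
Tm = 2×5 + 4×14 = 66°C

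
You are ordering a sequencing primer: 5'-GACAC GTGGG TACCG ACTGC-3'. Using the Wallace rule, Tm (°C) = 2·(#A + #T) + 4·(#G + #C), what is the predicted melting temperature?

Counting bases: C=6, A=4, T=3, G=7
AT pairs contribute 7, GC pairs contribute 13.
Tm = 2(7) + 4(13) = 14 + 52 = 66°C

66°C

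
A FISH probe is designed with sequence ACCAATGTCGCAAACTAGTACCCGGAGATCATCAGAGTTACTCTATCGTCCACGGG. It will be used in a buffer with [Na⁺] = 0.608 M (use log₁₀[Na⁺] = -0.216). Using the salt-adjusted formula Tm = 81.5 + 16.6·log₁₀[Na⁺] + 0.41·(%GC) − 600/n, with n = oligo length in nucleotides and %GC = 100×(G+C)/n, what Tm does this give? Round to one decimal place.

Length n = 56. T=12, G=12, C=16, A=16
G+C = 28, so %GC = 28/56 × 100 = 50%
Salt term: 16.6 × (-0.216) = -3.586
GC term: 0.41 × 50 = 20.5; length term: −600/56 = −10.714
Tm = 81.5 + (-3.586) + 20.5 − 10.714 = 87.7 → 87.7°C

87.7°C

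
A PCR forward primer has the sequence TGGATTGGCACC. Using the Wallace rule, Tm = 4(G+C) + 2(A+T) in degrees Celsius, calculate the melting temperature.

38°C

Scanning the sequence gives A=2, C=3, G=4, T=3.
AT pairs contribute 5, GC pairs contribute 7.
Tm = 2×5 + 4×7 = 38°C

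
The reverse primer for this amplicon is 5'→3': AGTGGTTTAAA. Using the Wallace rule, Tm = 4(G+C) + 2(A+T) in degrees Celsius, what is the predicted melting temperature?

28°C

Counting bases: G=3, T=4, A=4, C=0
AT pairs contribute 8, GC pairs contribute 3.
Tm = 2×8 + 4×3 = 28°C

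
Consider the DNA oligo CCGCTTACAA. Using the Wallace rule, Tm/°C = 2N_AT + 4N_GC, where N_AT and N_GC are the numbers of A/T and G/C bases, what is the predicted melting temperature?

Base counts: C=4, T=2, A=3, G=1
A+T = 5, G+C = 5
Tm = 2(5) + 4(5) = 10 + 20 = 30°C

30°C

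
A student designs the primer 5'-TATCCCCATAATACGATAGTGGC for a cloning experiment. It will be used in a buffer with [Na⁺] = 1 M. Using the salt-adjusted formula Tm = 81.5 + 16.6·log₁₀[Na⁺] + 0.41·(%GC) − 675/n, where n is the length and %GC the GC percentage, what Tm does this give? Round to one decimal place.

70.0°C

Length n = 23. Counting bases: T=6, A=7, C=6, G=4
G+C = 10, so %GC = 10/23 × 100 = 43.478%
Salt term: 16.6 × (0) = 0
GC term: 0.41 × 43.478 = 17.826; length term: −675/23 = −29.348
Tm = 81.5 + (0) + 17.826 − 29.348 = 69.978 → 70.0°C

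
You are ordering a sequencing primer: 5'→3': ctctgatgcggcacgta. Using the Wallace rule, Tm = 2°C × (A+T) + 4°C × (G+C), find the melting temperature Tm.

C=5, A=3, G=5, T=4
So N_AT = 7 and N_GC = 10.
Tm = 2(7) + 4(10) = 14 + 40 = 54°C

54°C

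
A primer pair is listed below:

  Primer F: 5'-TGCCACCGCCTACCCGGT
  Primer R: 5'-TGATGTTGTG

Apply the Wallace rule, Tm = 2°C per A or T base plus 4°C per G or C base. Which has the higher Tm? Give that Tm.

Primer F: A+T=5, G+C=13 → Tm = 2(5)+4(13) = 62°C
Primer R: A+T=6, G+C=4 → Tm = 2(6)+4(4) = 28°C
62°C vs 28°C → primer F is higher.

Primer F, 62°C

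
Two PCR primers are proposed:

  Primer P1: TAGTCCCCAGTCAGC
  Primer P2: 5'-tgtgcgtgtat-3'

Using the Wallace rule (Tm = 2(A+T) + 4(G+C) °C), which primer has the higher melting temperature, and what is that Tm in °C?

Primer P1: A+T=6, G+C=9 → Tm = 2(6)+4(9) = 48°C
Primer P2: A+T=6, G+C=5 → Tm = 2(6)+4(5) = 32°C
48°C vs 32°C → primer P1 is higher.

Primer P1, 48°C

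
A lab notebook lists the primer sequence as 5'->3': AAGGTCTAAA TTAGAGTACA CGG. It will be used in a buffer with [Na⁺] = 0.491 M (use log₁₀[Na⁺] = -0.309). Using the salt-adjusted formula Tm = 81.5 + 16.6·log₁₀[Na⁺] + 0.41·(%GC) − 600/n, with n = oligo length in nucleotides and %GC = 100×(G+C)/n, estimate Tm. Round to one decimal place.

66.3°C

Length n = 23. A=9, G=6, C=3, T=5
G+C = 9, so %GC = 9/23 × 100 = 39.13%
Salt term: 16.6 × (-0.309) = -5.129
GC term: 0.41 × 39.13 = 16.043; length term: −600/23 = −26.087
Tm = 81.5 + (-5.129) + 16.043 − 26.087 = 66.327 → 66.3°C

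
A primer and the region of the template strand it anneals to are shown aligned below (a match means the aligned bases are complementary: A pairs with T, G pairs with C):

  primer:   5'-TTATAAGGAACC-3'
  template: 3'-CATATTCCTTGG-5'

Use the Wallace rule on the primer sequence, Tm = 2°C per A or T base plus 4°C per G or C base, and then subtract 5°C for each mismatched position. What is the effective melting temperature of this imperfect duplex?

27°C

Primer base counts: A=5, T=3, G=2, C=2 → A+T=8, G+C=4
Perfect-match Tm = 2(8) + 4(4) = 16 + 16 = 32°C
Mismatches (positions where the bases are not complementary): 1 (at position 1)
Effective Tm = 32 − 1×5 = 32 − 5 = 27°C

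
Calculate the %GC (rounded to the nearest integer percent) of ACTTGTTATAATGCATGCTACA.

32%

Base counts: C=4, G=3, A=7, T=8
G+C = 3 + 4 = 7 out of 22 bases
%GC = 7/22 × 100 = 31.82% ≈ 32%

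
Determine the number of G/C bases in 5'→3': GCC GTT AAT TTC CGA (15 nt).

Counting bases: C=4, T=5, G=3, A=3
G+C = 3 + 4 = 7

7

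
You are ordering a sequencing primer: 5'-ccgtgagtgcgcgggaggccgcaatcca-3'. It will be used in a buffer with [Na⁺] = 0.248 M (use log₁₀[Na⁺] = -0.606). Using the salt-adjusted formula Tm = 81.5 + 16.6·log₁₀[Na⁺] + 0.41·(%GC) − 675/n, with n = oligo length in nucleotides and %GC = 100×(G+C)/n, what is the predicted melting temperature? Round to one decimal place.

76.6°C

Length n = 28. Base counts: A=5, G=11, T=3, C=9
G+C = 20, so %GC = 20/28 × 100 = 71.429%
Salt term: 16.6 × (-0.606) = -10.06
GC term: 0.41 × 71.429 = 29.286; length term: −675/28 = −24.107
Tm = 81.5 + (-10.06) + 29.286 − 24.107 = 76.619 → 76.6°C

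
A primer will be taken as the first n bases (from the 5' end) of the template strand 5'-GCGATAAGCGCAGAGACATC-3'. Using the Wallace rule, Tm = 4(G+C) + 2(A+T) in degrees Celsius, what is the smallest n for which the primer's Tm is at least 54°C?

First 16 bases: GCGATAAGCGCAGAGA → Tm = 50°C (< 54°C)
First 17 bases: GCGATAAGCGCAGAGAC → Tm = 54°C (≥ 54°C)
Since every base adds ≥2°C, Tm only increases with n, so the threshold is first crossed at n = 17.

n = 17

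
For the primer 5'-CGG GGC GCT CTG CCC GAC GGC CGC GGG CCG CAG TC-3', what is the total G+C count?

G=15, C=15, T=3, A=2
Total G or C: 15 + 15 = 30

30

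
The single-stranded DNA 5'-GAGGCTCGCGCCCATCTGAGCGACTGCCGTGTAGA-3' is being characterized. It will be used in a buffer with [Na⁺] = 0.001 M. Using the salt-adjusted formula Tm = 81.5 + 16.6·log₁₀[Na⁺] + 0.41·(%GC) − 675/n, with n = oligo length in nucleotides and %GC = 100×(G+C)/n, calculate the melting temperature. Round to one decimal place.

Length n = 35. T=6, A=6, C=11, G=12
G+C = 23, so %GC = 23/35 × 100 = 65.714%
Salt term: 16.6 × (-3) = -49.8
GC term: 0.41 × 65.714 = 26.943; length term: −675/35 = −19.286
Tm = 81.5 + (-49.8) + 26.943 − 19.286 = 39.357 → 39.4°C

39.4°C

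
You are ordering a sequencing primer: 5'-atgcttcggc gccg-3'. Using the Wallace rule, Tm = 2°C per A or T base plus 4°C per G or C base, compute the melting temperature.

48°C

Base counts: A=1, T=3, C=5, G=5
So N_AT = 4 and N_GC = 10.
Tm = 2(4) + 4(10) = 8 + 40 = 48°C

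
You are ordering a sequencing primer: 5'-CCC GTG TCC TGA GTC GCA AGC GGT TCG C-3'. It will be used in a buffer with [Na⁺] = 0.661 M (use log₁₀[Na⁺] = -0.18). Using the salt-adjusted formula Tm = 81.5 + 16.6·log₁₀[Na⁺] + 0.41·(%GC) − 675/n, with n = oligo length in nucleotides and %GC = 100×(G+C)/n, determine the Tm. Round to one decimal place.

Length n = 28. C=10, T=6, G=9, A=3
G+C = 19, so %GC = 19/28 × 100 = 67.857%
Salt term: 16.6 × (-0.18) = -2.988
GC term: 0.41 × 67.857 = 27.821; length term: −675/28 = −24.107
Tm = 81.5 + (-2.988) + 27.821 − 24.107 = 82.226 → 82.2°C

82.2°C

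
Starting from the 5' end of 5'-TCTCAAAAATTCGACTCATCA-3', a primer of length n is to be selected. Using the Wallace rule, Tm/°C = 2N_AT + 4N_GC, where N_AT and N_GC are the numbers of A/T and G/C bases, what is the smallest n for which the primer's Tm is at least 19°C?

First 7 bases: TCTCAAA → Tm = 18°C (< 19°C)
First 8 bases: TCTCAAAA → Tm = 20°C (≥ 19°C)
Since every base adds ≥2°C, Tm only increases with n, so the threshold is first crossed at n = 8.

n = 8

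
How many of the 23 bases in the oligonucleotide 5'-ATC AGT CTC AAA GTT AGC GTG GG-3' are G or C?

11

C=4, T=6, A=6, G=7
Total G or C: 7 + 4 = 11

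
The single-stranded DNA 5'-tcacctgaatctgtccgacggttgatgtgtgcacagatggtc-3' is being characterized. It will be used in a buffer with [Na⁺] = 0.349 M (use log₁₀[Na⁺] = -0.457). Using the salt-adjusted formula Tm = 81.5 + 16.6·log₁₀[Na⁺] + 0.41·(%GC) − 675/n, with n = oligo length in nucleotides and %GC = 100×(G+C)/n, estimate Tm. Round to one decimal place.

Length n = 42. Counting bases: A=8, C=10, G=12, T=12
G+C = 22, so %GC = 22/42 × 100 = 52.381%
Salt term: 16.6 × (-0.457) = -7.586
GC term: 0.41 × 52.381 = 21.476; length term: −675/42 = −16.071
Tm = 81.5 + (-7.586) + 21.476 − 16.071 = 79.319 → 79.3°C

79.3°C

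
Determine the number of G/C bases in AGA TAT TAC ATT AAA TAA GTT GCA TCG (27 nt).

7

Scanning the sequence gives C=3, T=9, G=4, A=11.
Total G or C: 4 + 3 = 7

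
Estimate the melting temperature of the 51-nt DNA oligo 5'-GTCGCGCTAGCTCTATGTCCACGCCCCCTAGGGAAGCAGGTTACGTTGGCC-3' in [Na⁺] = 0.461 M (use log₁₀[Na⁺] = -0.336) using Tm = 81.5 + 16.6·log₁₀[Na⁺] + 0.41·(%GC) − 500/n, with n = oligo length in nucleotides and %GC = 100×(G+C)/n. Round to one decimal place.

91.8°C

Length n = 51. Scanning the sequence gives G=15, T=11, A=8, C=17.
G+C = 32, so %GC = 32/51 × 100 = 62.745%
Salt term: 16.6 × (-0.336) = -5.578
GC term: 0.41 × 62.745 = 25.725; length term: −500/51 = −9.804
Tm = 81.5 + (-5.578) + 25.725 − 9.804 = 91.843 → 91.8°C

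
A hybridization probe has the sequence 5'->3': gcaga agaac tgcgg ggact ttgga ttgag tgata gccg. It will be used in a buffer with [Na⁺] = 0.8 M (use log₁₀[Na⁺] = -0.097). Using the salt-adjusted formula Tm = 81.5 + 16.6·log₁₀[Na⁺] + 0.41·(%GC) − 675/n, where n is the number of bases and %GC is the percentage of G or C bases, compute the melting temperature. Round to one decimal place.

Length n = 39. Scanning the sequence gives T=8, G=15, C=6, A=10.
G+C = 21, so %GC = 21/39 × 100 = 53.846%
Salt term: 16.6 × (-0.097) = -1.61
GC term: 0.41 × 53.846 = 22.077; length term: −675/39 = −17.308
Tm = 81.5 + (-1.61) + 22.077 − 17.308 = 84.659 → 84.7°C

84.7°C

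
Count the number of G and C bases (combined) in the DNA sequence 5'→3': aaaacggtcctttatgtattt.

G=3, A=6, C=3, T=9
G+C = 3 + 3 = 6

6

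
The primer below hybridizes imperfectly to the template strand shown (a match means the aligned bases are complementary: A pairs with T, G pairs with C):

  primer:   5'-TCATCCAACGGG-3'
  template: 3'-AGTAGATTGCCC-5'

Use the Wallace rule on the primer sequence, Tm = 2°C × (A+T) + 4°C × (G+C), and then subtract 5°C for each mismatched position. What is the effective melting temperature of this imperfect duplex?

33°C

Primer base counts: A=3, T=2, G=3, C=4 → A+T=5, G+C=7
Perfect-match Tm = 2(5) + 4(7) = 10 + 28 = 38°C
Mismatches (positions where the bases are not complementary): 1 (at position 6)
Effective Tm = 38 − 1×5 = 38 − 5 = 33°C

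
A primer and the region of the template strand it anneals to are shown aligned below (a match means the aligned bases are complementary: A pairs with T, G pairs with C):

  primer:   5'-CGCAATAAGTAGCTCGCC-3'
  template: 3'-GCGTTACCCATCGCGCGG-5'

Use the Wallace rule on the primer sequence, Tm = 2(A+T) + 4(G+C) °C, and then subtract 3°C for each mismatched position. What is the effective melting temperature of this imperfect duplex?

Primer base counts: A=5, T=3, G=4, C=6 → A+T=8, G+C=10
Perfect-match Tm = 2(8) + 4(10) = 16 + 40 = 56°C
Mismatches (positions where the bases are not complementary): 3 (at positions 7, 8, 14)
Effective Tm = 56 − 3×3 = 56 − 9 = 47°C

47°C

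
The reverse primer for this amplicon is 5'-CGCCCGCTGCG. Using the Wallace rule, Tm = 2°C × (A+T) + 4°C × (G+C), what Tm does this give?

Scanning the sequence gives A=0, G=4, T=1, C=6.
So N_AT = 1 and N_GC = 10.
Tm = 2×1 + 4×10 = 42°C

42°C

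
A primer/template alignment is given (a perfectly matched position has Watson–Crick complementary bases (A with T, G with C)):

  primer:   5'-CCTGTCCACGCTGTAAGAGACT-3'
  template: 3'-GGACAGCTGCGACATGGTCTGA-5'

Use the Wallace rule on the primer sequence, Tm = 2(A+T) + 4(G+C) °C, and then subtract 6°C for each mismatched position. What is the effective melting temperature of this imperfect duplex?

Primer base counts: A=5, T=5, G=5, C=7 → A+T=10, G+C=12
Perfect-match Tm = 2(10) + 4(12) = 20 + 48 = 68°C
Mismatches (positions where the bases are not complementary): 3 (at positions 7, 16, 17)
Effective Tm = 68 − 3×6 = 68 − 18 = 50°C

50°C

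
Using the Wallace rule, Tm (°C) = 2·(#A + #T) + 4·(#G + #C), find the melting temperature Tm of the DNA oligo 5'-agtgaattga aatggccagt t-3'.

Scanning the sequence gives T=6, G=6, C=2, A=7.
A+T = 13, G+C = 8
Tm = 2(13) + 4(8) = 26 + 32 = 58°C

58°C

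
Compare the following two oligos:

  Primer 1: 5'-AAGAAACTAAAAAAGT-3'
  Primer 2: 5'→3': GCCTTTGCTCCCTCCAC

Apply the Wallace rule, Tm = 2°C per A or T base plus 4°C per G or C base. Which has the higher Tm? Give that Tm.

Primer 1: A+T=13, G+C=3 → Tm = 2(13)+4(3) = 38°C
Primer 2: A+T=6, G+C=11 → Tm = 2(6)+4(11) = 56°C
38°C vs 56°C → primer 2 is higher.

Primer 2, 56°C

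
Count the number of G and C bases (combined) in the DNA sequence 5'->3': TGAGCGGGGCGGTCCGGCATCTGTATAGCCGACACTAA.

Scanning the sequence gives A=8, T=7, C=10, G=13.
G+C = 13 + 10 = 23

23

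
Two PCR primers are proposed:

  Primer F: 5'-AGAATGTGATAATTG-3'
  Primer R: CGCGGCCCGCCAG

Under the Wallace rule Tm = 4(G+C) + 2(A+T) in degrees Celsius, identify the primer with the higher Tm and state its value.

Primer F: A+T=11, G+C=4 → Tm = 2(11)+4(4) = 38°C
Primer R: A+T=1, G+C=12 → Tm = 2(1)+4(12) = 50°C
38°C vs 50°C → primer R is higher.

Primer R, 50°C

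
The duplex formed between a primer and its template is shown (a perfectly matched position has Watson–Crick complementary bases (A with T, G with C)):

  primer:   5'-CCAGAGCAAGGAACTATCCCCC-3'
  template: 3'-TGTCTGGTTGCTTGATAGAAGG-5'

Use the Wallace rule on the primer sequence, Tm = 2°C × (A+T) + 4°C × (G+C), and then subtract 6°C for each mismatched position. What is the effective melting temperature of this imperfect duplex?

Primer base counts: A=7, T=2, G=4, C=9 → A+T=9, G+C=13
Perfect-match Tm = 2(9) + 4(13) = 18 + 52 = 70°C
Mismatches (positions where the bases are not complementary): 5 (at positions 1, 6, 10, 19, 20)
Effective Tm = 70 − 5×6 = 70 − 30 = 40°C

40°C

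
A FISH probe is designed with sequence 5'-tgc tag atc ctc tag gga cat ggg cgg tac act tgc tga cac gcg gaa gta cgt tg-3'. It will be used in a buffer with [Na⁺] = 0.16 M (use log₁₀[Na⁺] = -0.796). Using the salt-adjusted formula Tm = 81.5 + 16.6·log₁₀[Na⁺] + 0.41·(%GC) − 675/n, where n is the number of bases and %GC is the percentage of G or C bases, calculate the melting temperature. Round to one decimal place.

78.9°C

Length n = 56. Counting bases: A=12, T=13, C=13, G=18
G+C = 31, so %GC = 31/56 × 100 = 55.357%
Salt term: 16.6 × (-0.796) = -13.214
GC term: 0.41 × 55.357 = 22.696; length term: −675/56 = −12.054
Tm = 81.5 + (-13.214) + 22.696 − 12.054 = 78.928 → 78.9°C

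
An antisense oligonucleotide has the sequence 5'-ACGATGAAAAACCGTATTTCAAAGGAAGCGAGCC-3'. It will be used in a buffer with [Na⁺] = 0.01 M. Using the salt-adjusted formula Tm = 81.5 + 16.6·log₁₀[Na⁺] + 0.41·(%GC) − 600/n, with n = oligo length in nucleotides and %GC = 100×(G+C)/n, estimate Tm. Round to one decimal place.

48.7°C

Length n = 34. Base counts: T=5, G=8, C=7, A=14
G+C = 15, so %GC = 15/34 × 100 = 44.118%
Salt term: 16.6 × (-2) = -33.2
GC term: 0.41 × 44.118 = 18.088; length term: −600/34 = −17.647
Tm = 81.5 + (-33.2) + 18.088 − 17.647 = 48.741 → 48.7°C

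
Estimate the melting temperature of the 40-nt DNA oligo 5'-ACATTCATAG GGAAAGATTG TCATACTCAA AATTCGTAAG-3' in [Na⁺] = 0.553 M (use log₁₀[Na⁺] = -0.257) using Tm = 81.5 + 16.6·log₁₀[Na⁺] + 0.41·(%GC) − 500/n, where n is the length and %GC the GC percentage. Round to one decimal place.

78.1°C

Length n = 40. Counting bases: C=6, T=11, A=16, G=7
G+C = 13, so %GC = 13/40 × 100 = 32.5%
Salt term: 16.6 × (-0.257) = -4.266
GC term: 0.41 × 32.5 = 13.325; length term: −500/40 = −12.5
Tm = 81.5 + (-4.266) + 13.325 − 12.5 = 78.059 → 78.1°C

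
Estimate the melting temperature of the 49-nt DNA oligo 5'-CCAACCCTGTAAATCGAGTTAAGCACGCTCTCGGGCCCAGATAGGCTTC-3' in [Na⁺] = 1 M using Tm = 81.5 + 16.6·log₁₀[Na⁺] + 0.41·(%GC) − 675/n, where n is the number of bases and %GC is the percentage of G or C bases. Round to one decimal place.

90.3°C

Length n = 49. Base counts: A=12, G=11, T=10, C=16
G+C = 27, so %GC = 27/49 × 100 = 55.102%
Salt term: 16.6 × (0) = 0
GC term: 0.41 × 55.102 = 22.592; length term: −675/49 = −13.776
Tm = 81.5 + (0) + 22.592 − 13.776 = 90.316 → 90.3°C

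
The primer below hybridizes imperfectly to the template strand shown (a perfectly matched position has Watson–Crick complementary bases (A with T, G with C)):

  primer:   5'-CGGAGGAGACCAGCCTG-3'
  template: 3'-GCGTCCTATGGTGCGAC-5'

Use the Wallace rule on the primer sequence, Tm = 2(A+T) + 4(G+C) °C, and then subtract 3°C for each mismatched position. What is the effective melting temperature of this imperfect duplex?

46°C

Primer base counts: A=4, T=1, G=7, C=5 → A+T=5, G+C=12
Perfect-match Tm = 2(5) + 4(12) = 10 + 48 = 58°C
Mismatches (positions where the bases are not complementary): 4 (at positions 3, 8, 13, 14)
Effective Tm = 58 − 4×3 = 58 − 12 = 46°C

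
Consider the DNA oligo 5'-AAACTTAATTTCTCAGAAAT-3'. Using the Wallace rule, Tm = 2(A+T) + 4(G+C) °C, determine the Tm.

48°C

Base counts: A=9, T=7, C=3, G=1
AT pairs contribute 16, GC pairs contribute 4.
Tm = 2(16) + 4(4) = 32 + 16 = 48°C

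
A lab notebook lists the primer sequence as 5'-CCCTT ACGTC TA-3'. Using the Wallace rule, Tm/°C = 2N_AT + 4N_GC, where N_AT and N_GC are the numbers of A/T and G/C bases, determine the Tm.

36°C

Counting bases: T=4, C=5, A=2, G=1
A+T = 6, G+C = 6
Tm = 2(6) + 4(6) = 12 + 24 = 36°C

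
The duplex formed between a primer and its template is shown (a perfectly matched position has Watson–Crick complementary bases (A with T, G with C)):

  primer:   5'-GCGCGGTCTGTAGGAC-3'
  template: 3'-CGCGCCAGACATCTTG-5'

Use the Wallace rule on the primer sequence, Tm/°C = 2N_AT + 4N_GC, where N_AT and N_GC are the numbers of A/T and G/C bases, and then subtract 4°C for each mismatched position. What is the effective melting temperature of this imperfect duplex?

Primer base counts: A=2, T=3, G=7, C=4 → A+T=5, G+C=11
Perfect-match Tm = 2(5) + 4(11) = 10 + 44 = 54°C
Mismatches (positions where the bases are not complementary): 1 (at position 14)
Effective Tm = 54 − 1×4 = 54 − 4 = 50°C

50°C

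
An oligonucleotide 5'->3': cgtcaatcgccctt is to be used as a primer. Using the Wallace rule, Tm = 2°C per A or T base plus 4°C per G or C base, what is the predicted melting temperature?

Scanning the sequence gives G=2, C=6, A=2, T=4.
AT pairs contribute 6, GC pairs contribute 8.
Tm = 2×6 + 4×8 = 44°C

44°C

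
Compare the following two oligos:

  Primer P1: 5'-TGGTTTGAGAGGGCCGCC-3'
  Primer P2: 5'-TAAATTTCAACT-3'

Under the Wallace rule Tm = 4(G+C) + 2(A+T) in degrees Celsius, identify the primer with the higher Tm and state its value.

Primer P1: A+T=6, G+C=12 → Tm = 2(6)+4(12) = 60°C
Primer P2: A+T=10, G+C=2 → Tm = 2(10)+4(2) = 28°C
60°C vs 28°C → primer P1 is higher.

Primer P1, 60°C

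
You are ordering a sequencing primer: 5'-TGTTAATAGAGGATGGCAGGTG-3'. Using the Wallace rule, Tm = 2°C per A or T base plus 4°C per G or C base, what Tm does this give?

Counting bases: T=6, A=6, C=1, G=9
AT pairs contribute 12, GC pairs contribute 10.
Tm = 2(12) + 4(10) = 24 + 40 = 64°C

64°C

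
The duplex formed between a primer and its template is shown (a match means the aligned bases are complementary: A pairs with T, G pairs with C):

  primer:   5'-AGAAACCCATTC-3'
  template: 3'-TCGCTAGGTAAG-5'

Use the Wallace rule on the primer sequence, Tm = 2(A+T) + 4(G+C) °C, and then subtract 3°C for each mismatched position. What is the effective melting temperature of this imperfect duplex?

25°C

Primer base counts: A=5, T=2, G=1, C=4 → A+T=7, G+C=5
Perfect-match Tm = 2(7) + 4(5) = 14 + 20 = 34°C
Mismatches (positions where the bases are not complementary): 3 (at positions 3, 4, 6)
Effective Tm = 34 − 3×3 = 34 − 9 = 25°C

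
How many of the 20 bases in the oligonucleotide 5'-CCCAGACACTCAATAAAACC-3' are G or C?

9

A=9, T=2, C=8, G=1
G+C = 1 + 8 = 9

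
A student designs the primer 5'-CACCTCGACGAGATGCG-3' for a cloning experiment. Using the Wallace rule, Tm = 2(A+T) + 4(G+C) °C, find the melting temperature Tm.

56°C

Counting bases: T=2, C=6, G=5, A=4
A+T = 6, G+C = 11
Tm = 4·11 + 2·6 = 44 + 12 = 56°C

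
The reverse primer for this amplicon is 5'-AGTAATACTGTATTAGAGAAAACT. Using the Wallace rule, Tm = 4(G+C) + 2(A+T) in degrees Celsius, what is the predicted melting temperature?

60°C

Counting bases: T=7, G=4, A=11, C=2
So N_AT = 18 and N_GC = 6.
Tm = 2×18 + 4×6 = 60°C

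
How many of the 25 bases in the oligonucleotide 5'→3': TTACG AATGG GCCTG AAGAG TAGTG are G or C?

Scanning the sequence gives T=6, A=7, G=9, C=3.
G+C = 9 + 3 = 12

12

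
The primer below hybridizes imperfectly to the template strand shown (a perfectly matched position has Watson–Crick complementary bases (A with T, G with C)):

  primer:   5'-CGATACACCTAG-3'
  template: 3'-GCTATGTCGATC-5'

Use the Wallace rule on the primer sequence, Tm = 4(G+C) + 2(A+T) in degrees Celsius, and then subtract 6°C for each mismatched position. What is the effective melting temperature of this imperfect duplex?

Primer base counts: A=4, T=2, G=2, C=4 → A+T=6, G+C=6
Perfect-match Tm = 2(6) + 4(6) = 12 + 24 = 36°C
Mismatches (positions where the bases are not complementary): 1 (at position 8)
Effective Tm = 36 − 1×6 = 36 − 6 = 30°C

30°C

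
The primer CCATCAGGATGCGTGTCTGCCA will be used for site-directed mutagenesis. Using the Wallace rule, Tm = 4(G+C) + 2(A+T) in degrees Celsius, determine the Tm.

70°C

Counting bases: G=6, C=7, A=4, T=5
AT pairs contribute 9, GC pairs contribute 13.
Tm = 4·13 + 2·9 = 52 + 18 = 70°C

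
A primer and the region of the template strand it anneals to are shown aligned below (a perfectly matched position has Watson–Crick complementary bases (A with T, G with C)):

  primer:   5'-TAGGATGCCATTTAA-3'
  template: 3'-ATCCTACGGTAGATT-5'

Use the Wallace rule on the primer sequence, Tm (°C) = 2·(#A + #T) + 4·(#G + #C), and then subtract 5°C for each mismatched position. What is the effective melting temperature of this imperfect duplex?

35°C

Primer base counts: A=5, T=5, G=3, C=2 → A+T=10, G+C=5
Perfect-match Tm = 2(10) + 4(5) = 20 + 20 = 40°C
Mismatches (positions where the bases are not complementary): 1 (at position 12)
Effective Tm = 40 − 1×5 = 40 − 5 = 35°C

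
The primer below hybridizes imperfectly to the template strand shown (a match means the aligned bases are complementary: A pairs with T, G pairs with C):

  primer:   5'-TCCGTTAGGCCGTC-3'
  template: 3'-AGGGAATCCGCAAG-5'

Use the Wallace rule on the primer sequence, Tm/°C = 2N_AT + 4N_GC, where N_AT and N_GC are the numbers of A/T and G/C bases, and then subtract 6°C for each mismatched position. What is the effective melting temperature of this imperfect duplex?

Primer base counts: A=1, T=4, G=4, C=5 → A+T=5, G+C=9
Perfect-match Tm = 2(5) + 4(9) = 10 + 36 = 46°C
Mismatches (positions where the bases are not complementary): 3 (at positions 4, 11, 12)
Effective Tm = 46 − 3×6 = 46 − 18 = 28°C

28°C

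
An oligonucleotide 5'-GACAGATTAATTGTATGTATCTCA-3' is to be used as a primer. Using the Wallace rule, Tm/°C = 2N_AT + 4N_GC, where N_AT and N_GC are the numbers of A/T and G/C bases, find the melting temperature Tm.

Scanning the sequence gives G=4, T=9, C=3, A=8.
AT pairs contribute 17, GC pairs contribute 7.
Tm = 4·7 + 2·17 = 28 + 34 = 62°C

62°C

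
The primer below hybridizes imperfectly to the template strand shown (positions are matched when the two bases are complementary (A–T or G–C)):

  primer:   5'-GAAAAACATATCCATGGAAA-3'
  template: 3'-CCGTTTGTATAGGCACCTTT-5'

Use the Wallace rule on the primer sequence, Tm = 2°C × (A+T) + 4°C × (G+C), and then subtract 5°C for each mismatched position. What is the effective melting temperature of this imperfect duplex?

37°C

Primer base counts: A=11, T=3, G=3, C=3 → A+T=14, G+C=6
Perfect-match Tm = 2(14) + 4(6) = 28 + 24 = 52°C
Mismatches (positions where the bases are not complementary): 3 (at positions 2, 3, 14)
Effective Tm = 52 − 3×5 = 52 − 15 = 37°C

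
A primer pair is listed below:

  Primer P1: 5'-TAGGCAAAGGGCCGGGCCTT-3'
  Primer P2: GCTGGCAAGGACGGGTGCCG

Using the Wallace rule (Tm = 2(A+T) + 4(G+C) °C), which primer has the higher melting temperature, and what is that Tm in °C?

Primer P2, 70°C

Primer P1: A+T=7, G+C=13 → Tm = 2(7)+4(13) = 66°C
Primer P2: A+T=5, G+C=15 → Tm = 2(5)+4(15) = 70°C
66°C vs 70°C → primer P2 is higher.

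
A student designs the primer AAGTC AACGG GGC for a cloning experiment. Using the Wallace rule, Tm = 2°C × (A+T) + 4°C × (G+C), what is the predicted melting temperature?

Counting bases: T=1, C=3, A=4, G=5
AT pairs contribute 5, GC pairs contribute 8.
Tm = 4·8 + 2·5 = 32 + 10 = 42°C

42°C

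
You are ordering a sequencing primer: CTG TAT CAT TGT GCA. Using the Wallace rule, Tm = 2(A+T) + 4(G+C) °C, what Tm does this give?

42°C

Base counts: C=3, G=3, T=6, A=3
AT pairs contribute 9, GC pairs contribute 6.
Tm = 2(9) + 4(6) = 18 + 24 = 42°C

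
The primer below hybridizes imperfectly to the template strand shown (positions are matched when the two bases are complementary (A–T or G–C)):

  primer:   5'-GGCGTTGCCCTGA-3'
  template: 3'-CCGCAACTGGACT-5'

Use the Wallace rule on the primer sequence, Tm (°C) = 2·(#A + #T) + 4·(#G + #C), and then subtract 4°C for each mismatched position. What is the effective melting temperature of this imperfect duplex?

40°C

Primer base counts: A=1, T=3, G=5, C=4 → A+T=4, G+C=9
Perfect-match Tm = 2(4) + 4(9) = 8 + 36 = 44°C
Mismatches (positions where the bases are not complementary): 1 (at position 8)
Effective Tm = 44 − 1×4 = 44 − 4 = 40°C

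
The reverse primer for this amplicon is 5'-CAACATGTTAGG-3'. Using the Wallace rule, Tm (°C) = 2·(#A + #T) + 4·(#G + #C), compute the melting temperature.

Scanning the sequence gives A=4, G=3, T=3, C=2.
A+T = 7, G+C = 5
Tm = 2(7) + 4(5) = 14 + 20 = 34°C

34°C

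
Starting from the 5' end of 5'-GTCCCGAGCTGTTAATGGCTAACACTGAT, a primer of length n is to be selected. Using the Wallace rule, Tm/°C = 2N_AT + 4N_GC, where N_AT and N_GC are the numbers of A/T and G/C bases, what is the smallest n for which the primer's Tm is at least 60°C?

First 18 bases: GTCCCGAGCTGTTAATGG → Tm = 56°C (< 60°C)
First 19 bases: GTCCCGAGCTGTTAATGGC → Tm = 60°C (≥ 60°C)
Each additional base adds 2°C (A/T) or 4°C (G/C), so Tm is non-decreasing in n; n = 19 is the first length to reach 60°C.

n = 19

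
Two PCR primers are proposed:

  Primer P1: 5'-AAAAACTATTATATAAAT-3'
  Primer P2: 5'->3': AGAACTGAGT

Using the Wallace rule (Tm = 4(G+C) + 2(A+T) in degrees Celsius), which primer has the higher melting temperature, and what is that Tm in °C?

Primer P1: A+T=17, G+C=1 → Tm = 2(17)+4(1) = 38°C
Primer P2: A+T=6, G+C=4 → Tm = 2(6)+4(4) = 28°C
38°C vs 28°C → primer P1 is higher.

Primer P1, 38°C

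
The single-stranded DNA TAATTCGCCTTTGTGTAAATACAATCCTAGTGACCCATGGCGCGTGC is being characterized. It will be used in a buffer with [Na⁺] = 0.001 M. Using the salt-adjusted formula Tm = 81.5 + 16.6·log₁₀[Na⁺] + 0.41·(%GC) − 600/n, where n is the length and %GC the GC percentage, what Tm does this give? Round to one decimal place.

38.1°C

Length n = 47. Counting bases: G=10, C=12, A=11, T=14
G+C = 22, so %GC = 22/47 × 100 = 46.809%
Salt term: 16.6 × (-3) = -49.8
GC term: 0.41 × 46.809 = 19.192; length term: −600/47 = −12.766
Tm = 81.5 + (-49.8) + 19.192 − 12.766 = 38.126 → 38.1°C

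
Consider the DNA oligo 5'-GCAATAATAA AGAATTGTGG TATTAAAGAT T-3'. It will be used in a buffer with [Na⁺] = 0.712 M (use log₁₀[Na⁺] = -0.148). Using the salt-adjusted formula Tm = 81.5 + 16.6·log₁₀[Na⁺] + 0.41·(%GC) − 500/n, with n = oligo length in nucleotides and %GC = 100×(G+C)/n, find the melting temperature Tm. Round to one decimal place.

72.2°C

Length n = 31. A=14, T=10, C=1, G=6
G+C = 7, so %GC = 7/31 × 100 = 22.581%
Salt term: 16.6 × (-0.148) = -2.457
GC term: 0.41 × 22.581 = 9.258; length term: −500/31 = −16.129
Tm = 81.5 + (-2.457) + 9.258 − 16.129 = 72.172 → 72.2°C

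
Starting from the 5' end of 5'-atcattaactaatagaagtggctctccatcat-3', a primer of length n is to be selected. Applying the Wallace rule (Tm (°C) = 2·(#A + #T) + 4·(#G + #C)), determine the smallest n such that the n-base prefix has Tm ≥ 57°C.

First 21 bases: ATCATTAACTAATAGAAGTGG → Tm = 54°C (< 57°C)
First 22 bases: ATCATTAACTAATAGAAGTGGC → Tm = 58°C (≥ 57°C)
Each additional base adds 2°C (A/T) or 4°C (G/C), so Tm is non-decreasing in n; n = 22 is the first length to reach 57°C.

n = 22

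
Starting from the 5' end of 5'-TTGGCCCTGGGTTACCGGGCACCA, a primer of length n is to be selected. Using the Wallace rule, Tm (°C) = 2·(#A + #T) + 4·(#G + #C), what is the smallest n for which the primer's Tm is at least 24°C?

n = 7

First 6 bases: TTGGCC → Tm = 20°C (< 24°C)
First 7 bases: TTGGCCC → Tm = 24°C (≥ 24°C)
Since every base adds ≥2°C, Tm only increases with n, so the threshold is first crossed at n = 7.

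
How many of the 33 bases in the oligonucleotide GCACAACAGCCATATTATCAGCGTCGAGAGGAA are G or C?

Scanning the sequence gives G=8, C=8, A=12, T=5.
G+C = 8 + 8 = 16

16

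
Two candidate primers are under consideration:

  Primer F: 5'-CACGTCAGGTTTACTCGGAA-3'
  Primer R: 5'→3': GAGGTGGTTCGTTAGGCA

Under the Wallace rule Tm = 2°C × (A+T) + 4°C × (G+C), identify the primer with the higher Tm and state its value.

Primer F: A+T=10, G+C=10 → Tm = 2(10)+4(10) = 60°C
Primer R: A+T=8, G+C=10 → Tm = 2(8)+4(10) = 56°C
60°C vs 56°C → primer F is higher.

Primer F, 60°C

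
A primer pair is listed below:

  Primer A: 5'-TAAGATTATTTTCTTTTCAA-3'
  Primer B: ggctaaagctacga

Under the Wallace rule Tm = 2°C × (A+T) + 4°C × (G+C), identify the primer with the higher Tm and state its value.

Primer A, 46°C

Primer A: A+T=17, G+C=3 → Tm = 2(17)+4(3) = 46°C
Primer B: A+T=7, G+C=7 → Tm = 2(7)+4(7) = 42°C
46°C vs 42°C → primer A is higher.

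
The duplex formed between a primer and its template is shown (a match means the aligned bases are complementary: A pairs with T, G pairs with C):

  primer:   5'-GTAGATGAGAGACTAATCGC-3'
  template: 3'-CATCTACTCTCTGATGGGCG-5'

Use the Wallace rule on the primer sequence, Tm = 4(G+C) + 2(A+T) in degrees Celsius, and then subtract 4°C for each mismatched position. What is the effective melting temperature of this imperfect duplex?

Primer base counts: A=7, T=4, G=6, C=3 → A+T=11, G+C=9
Perfect-match Tm = 2(11) + 4(9) = 22 + 36 = 58°C
Mismatches (positions where the bases are not complementary): 2 (at positions 16, 17)
Effective Tm = 58 − 2×4 = 58 − 8 = 50°C

50°C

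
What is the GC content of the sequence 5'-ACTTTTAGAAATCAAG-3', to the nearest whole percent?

25%

Scanning the sequence gives G=2, T=5, C=2, A=7.
G+C = 2 + 2 = 4 out of 16 bases
%GC = 4/16 × 100 = 25% ≈ 25%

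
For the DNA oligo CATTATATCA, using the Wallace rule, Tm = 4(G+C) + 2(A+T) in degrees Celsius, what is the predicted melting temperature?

24°C

Scanning the sequence gives C=2, G=0, A=4, T=4.
A+T = 8, G+C = 2
Tm = 2(8) + 4(2) = 16 + 8 = 24°C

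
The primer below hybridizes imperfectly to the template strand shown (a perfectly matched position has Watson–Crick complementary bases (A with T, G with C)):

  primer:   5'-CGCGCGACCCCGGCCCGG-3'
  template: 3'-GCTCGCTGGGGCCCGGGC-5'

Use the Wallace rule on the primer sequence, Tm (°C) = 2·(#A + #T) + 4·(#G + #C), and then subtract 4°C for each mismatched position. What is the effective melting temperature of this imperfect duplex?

Primer base counts: A=1, T=0, G=7, C=10 → A+T=1, G+C=17
Perfect-match Tm = 2(1) + 4(17) = 2 + 68 = 70°C
Mismatches (positions where the bases are not complementary): 3 (at positions 3, 14, 17)
Effective Tm = 70 − 3×4 = 70 − 12 = 58°C

58°C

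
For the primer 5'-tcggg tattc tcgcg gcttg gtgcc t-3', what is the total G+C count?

A=1, G=9, C=7, T=9
Total G or C: 9 + 7 = 16

16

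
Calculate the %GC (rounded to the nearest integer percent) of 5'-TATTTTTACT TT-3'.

G=0, T=9, C=1, A=2
G+C = 0 + 1 = 1 out of 12 bases
%GC = 1/12 × 100 = 8.333% ≈ 8%

8%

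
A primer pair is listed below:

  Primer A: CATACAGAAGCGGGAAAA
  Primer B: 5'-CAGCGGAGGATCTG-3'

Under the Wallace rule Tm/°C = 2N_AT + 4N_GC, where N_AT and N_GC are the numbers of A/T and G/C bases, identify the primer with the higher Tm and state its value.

Primer A, 52°C

Primer A: A+T=10, G+C=8 → Tm = 2(10)+4(8) = 52°C
Primer B: A+T=5, G+C=9 → Tm = 2(5)+4(9) = 46°C
52°C vs 46°C → primer A is higher.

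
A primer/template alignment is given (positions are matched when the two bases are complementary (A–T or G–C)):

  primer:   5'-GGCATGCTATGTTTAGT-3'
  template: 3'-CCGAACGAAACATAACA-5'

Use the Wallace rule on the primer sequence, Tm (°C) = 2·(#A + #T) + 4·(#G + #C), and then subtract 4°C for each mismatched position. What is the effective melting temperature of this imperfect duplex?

32°C

Primer base counts: A=3, T=7, G=5, C=2 → A+T=10, G+C=7
Perfect-match Tm = 2(10) + 4(7) = 20 + 28 = 48°C
Mismatches (positions where the bases are not complementary): 4 (at positions 4, 9, 13, 15)
Effective Tm = 48 − 4×4 = 48 − 16 = 32°C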